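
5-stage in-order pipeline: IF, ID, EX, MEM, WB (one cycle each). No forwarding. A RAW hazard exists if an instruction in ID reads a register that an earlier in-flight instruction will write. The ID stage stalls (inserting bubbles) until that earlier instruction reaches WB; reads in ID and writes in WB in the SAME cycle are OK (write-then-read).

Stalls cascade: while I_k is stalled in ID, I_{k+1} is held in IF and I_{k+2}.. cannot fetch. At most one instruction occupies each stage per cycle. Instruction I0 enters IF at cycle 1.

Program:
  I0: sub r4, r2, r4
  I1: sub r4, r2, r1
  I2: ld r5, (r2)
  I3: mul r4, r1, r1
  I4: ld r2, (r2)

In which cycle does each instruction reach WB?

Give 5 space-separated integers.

I0 sub r4 <- r2,r4: IF@1 ID@2 stall=0 (-) EX@3 MEM@4 WB@5
I1 sub r4 <- r2,r1: IF@2 ID@3 stall=0 (-) EX@4 MEM@5 WB@6
I2 ld r5 <- r2: IF@3 ID@4 stall=0 (-) EX@5 MEM@6 WB@7
I3 mul r4 <- r1,r1: IF@4 ID@5 stall=0 (-) EX@6 MEM@7 WB@8
I4 ld r2 <- r2: IF@5 ID@6 stall=0 (-) EX@7 MEM@8 WB@9

Answer: 5 6 7 8 9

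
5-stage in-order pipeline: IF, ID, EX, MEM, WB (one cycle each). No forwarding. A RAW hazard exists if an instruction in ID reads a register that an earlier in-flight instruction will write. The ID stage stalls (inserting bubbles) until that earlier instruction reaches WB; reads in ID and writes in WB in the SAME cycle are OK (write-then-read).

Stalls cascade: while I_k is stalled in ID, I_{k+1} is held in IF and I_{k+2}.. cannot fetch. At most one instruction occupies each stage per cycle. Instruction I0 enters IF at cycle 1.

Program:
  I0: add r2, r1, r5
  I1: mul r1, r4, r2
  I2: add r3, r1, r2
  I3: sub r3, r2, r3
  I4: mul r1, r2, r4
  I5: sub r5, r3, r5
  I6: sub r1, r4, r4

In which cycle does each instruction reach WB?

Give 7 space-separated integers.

I0 add r2 <- r1,r5: IF@1 ID@2 stall=0 (-) EX@3 MEM@4 WB@5
I1 mul r1 <- r4,r2: IF@2 ID@3 stall=2 (RAW on I0.r2 (WB@5)) EX@6 MEM@7 WB@8
I2 add r3 <- r1,r2: IF@3 ID@6 stall=2 (RAW on I1.r1 (WB@8)) EX@9 MEM@10 WB@11
I3 sub r3 <- r2,r3: IF@6 ID@9 stall=2 (RAW on I2.r3 (WB@11)) EX@12 MEM@13 WB@14
I4 mul r1 <- r2,r4: IF@9 ID@12 stall=0 (-) EX@13 MEM@14 WB@15
I5 sub r5 <- r3,r5: IF@12 ID@13 stall=1 (RAW on I3.r3 (WB@14)) EX@15 MEM@16 WB@17
I6 sub r1 <- r4,r4: IF@13 ID@15 stall=0 (-) EX@16 MEM@17 WB@18

Answer: 5 8 11 14 15 17 18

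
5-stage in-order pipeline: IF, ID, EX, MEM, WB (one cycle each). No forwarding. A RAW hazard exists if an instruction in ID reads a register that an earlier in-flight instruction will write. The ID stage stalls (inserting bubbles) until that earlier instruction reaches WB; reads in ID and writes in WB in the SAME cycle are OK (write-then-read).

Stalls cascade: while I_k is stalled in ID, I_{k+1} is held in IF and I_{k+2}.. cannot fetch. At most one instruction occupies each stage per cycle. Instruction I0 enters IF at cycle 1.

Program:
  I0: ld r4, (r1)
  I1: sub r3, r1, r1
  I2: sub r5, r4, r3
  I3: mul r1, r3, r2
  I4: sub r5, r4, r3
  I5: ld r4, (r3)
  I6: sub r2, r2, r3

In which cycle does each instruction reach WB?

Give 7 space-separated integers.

I0 ld r4 <- r1: IF@1 ID@2 stall=0 (-) EX@3 MEM@4 WB@5
I1 sub r3 <- r1,r1: IF@2 ID@3 stall=0 (-) EX@4 MEM@5 WB@6
I2 sub r5 <- r4,r3: IF@3 ID@4 stall=2 (RAW on I1.r3 (WB@6)) EX@7 MEM@8 WB@9
I3 mul r1 <- r3,r2: IF@4 ID@7 stall=0 (-) EX@8 MEM@9 WB@10
I4 sub r5 <- r4,r3: IF@7 ID@8 stall=0 (-) EX@9 MEM@10 WB@11
I5 ld r4 <- r3: IF@8 ID@9 stall=0 (-) EX@10 MEM@11 WB@12
I6 sub r2 <- r2,r3: IF@9 ID@10 stall=0 (-) EX@11 MEM@12 WB@13

Answer: 5 6 9 10 11 12 13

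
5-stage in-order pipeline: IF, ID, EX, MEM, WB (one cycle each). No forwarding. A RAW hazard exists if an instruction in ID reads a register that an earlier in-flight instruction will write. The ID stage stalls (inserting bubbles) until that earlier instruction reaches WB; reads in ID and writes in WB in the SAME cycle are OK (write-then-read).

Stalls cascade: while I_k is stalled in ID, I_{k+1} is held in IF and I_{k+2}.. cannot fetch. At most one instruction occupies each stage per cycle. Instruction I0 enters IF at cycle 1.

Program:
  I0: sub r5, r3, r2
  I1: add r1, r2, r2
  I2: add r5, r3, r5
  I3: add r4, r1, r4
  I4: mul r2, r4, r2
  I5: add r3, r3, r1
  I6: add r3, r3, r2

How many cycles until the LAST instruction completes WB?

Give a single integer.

Answer: 16

Derivation:
I0 sub r5 <- r3,r2: IF@1 ID@2 stall=0 (-) EX@3 MEM@4 WB@5
I1 add r1 <- r2,r2: IF@2 ID@3 stall=0 (-) EX@4 MEM@5 WB@6
I2 add r5 <- r3,r5: IF@3 ID@4 stall=1 (RAW on I0.r5 (WB@5)) EX@6 MEM@7 WB@8
I3 add r4 <- r1,r4: IF@4 ID@6 stall=0 (-) EX@7 MEM@8 WB@9
I4 mul r2 <- r4,r2: IF@6 ID@7 stall=2 (RAW on I3.r4 (WB@9)) EX@10 MEM@11 WB@12
I5 add r3 <- r3,r1: IF@7 ID@10 stall=0 (-) EX@11 MEM@12 WB@13
I6 add r3 <- r3,r2: IF@10 ID@11 stall=2 (RAW on I5.r3 (WB@13)) EX@14 MEM@15 WB@16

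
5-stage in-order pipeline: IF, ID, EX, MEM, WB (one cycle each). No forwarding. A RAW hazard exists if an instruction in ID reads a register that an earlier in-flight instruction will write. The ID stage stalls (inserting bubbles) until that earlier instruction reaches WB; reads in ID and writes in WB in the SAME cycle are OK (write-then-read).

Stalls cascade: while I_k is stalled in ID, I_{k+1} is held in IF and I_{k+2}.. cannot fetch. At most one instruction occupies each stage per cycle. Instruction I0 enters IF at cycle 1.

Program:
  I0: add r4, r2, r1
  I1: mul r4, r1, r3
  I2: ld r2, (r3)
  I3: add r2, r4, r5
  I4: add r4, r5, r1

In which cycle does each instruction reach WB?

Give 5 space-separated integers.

Answer: 5 6 7 9 10

Derivation:
I0 add r4 <- r2,r1: IF@1 ID@2 stall=0 (-) EX@3 MEM@4 WB@5
I1 mul r4 <- r1,r3: IF@2 ID@3 stall=0 (-) EX@4 MEM@5 WB@6
I2 ld r2 <- r3: IF@3 ID@4 stall=0 (-) EX@5 MEM@6 WB@7
I3 add r2 <- r4,r5: IF@4 ID@5 stall=1 (RAW on I1.r4 (WB@6)) EX@7 MEM@8 WB@9
I4 add r4 <- r5,r1: IF@5 ID@7 stall=0 (-) EX@8 MEM@9 WB@10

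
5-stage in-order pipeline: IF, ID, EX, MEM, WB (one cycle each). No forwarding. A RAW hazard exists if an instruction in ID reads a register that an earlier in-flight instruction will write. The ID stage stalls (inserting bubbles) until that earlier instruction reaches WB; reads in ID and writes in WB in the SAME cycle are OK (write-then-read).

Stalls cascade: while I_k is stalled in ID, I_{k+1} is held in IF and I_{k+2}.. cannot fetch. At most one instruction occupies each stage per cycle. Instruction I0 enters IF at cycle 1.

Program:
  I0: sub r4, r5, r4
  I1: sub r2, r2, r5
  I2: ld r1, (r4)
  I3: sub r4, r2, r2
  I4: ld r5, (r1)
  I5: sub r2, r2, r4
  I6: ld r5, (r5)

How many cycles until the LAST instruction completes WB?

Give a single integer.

Answer: 14

Derivation:
I0 sub r4 <- r5,r4: IF@1 ID@2 stall=0 (-) EX@3 MEM@4 WB@5
I1 sub r2 <- r2,r5: IF@2 ID@3 stall=0 (-) EX@4 MEM@5 WB@6
I2 ld r1 <- r4: IF@3 ID@4 stall=1 (RAW on I0.r4 (WB@5)) EX@6 MEM@7 WB@8
I3 sub r4 <- r2,r2: IF@4 ID@6 stall=0 (-) EX@7 MEM@8 WB@9
I4 ld r5 <- r1: IF@6 ID@7 stall=1 (RAW on I2.r1 (WB@8)) EX@9 MEM@10 WB@11
I5 sub r2 <- r2,r4: IF@7 ID@9 stall=0 (-) EX@10 MEM@11 WB@12
I6 ld r5 <- r5: IF@9 ID@10 stall=1 (RAW on I4.r5 (WB@11)) EX@12 MEM@13 WB@14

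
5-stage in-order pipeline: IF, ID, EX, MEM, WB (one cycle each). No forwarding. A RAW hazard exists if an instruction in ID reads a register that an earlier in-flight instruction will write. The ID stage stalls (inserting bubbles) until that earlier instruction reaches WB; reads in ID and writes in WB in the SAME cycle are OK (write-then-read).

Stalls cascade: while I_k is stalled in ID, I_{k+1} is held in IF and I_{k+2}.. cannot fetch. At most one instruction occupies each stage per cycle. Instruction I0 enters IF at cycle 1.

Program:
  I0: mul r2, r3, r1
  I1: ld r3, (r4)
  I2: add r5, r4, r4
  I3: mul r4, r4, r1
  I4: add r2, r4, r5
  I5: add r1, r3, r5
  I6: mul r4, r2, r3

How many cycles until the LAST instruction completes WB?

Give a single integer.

Answer: 14

Derivation:
I0 mul r2 <- r3,r1: IF@1 ID@2 stall=0 (-) EX@3 MEM@4 WB@5
I1 ld r3 <- r4: IF@2 ID@3 stall=0 (-) EX@4 MEM@5 WB@6
I2 add r5 <- r4,r4: IF@3 ID@4 stall=0 (-) EX@5 MEM@6 WB@7
I3 mul r4 <- r4,r1: IF@4 ID@5 stall=0 (-) EX@6 MEM@7 WB@8
I4 add r2 <- r4,r5: IF@5 ID@6 stall=2 (RAW on I3.r4 (WB@8)) EX@9 MEM@10 WB@11
I5 add r1 <- r3,r5: IF@6 ID@9 stall=0 (-) EX@10 MEM@11 WB@12
I6 mul r4 <- r2,r3: IF@9 ID@10 stall=1 (RAW on I4.r2 (WB@11)) EX@12 MEM@13 WB@14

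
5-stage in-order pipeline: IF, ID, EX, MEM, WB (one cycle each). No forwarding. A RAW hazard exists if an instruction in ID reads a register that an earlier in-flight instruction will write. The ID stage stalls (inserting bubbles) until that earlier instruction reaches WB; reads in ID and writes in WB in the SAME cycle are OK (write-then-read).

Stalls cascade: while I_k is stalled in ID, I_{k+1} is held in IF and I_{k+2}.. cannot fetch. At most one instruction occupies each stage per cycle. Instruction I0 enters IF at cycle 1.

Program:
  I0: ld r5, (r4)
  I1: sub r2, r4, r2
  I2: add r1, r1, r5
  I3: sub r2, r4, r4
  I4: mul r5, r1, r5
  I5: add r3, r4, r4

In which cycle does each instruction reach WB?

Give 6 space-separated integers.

Answer: 5 6 8 9 11 12

Derivation:
I0 ld r5 <- r4: IF@1 ID@2 stall=0 (-) EX@3 MEM@4 WB@5
I1 sub r2 <- r4,r2: IF@2 ID@3 stall=0 (-) EX@4 MEM@5 WB@6
I2 add r1 <- r1,r5: IF@3 ID@4 stall=1 (RAW on I0.r5 (WB@5)) EX@6 MEM@7 WB@8
I3 sub r2 <- r4,r4: IF@4 ID@6 stall=0 (-) EX@7 MEM@8 WB@9
I4 mul r5 <- r1,r5: IF@6 ID@7 stall=1 (RAW on I2.r1 (WB@8)) EX@9 MEM@10 WB@11
I5 add r3 <- r4,r4: IF@7 ID@9 stall=0 (-) EX@10 MEM@11 WB@12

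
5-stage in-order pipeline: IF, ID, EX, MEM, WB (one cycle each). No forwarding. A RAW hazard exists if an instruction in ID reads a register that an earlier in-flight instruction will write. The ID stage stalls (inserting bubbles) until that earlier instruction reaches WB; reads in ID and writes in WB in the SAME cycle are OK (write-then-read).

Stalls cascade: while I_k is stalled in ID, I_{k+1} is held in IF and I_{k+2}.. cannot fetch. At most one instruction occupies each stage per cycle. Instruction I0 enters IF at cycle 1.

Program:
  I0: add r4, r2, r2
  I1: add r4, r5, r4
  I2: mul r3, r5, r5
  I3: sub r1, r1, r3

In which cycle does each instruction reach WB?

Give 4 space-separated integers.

Answer: 5 8 9 12

Derivation:
I0 add r4 <- r2,r2: IF@1 ID@2 stall=0 (-) EX@3 MEM@4 WB@5
I1 add r4 <- r5,r4: IF@2 ID@3 stall=2 (RAW on I0.r4 (WB@5)) EX@6 MEM@7 WB@8
I2 mul r3 <- r5,r5: IF@3 ID@6 stall=0 (-) EX@7 MEM@8 WB@9
I3 sub r1 <- r1,r3: IF@6 ID@7 stall=2 (RAW on I2.r3 (WB@9)) EX@10 MEM@11 WB@12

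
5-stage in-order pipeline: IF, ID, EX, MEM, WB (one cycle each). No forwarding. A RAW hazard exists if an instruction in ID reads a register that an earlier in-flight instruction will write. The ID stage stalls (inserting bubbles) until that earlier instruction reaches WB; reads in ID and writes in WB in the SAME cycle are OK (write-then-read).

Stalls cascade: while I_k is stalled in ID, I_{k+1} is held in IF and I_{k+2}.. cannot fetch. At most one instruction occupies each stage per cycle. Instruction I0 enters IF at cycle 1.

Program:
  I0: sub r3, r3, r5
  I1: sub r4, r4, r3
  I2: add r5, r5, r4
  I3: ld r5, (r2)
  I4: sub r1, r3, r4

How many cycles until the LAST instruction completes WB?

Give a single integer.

I0 sub r3 <- r3,r5: IF@1 ID@2 stall=0 (-) EX@3 MEM@4 WB@5
I1 sub r4 <- r4,r3: IF@2 ID@3 stall=2 (RAW on I0.r3 (WB@5)) EX@6 MEM@7 WB@8
I2 add r5 <- r5,r4: IF@3 ID@6 stall=2 (RAW on I1.r4 (WB@8)) EX@9 MEM@10 WB@11
I3 ld r5 <- r2: IF@6 ID@9 stall=0 (-) EX@10 MEM@11 WB@12
I4 sub r1 <- r3,r4: IF@9 ID@10 stall=0 (-) EX@11 MEM@12 WB@13

Answer: 13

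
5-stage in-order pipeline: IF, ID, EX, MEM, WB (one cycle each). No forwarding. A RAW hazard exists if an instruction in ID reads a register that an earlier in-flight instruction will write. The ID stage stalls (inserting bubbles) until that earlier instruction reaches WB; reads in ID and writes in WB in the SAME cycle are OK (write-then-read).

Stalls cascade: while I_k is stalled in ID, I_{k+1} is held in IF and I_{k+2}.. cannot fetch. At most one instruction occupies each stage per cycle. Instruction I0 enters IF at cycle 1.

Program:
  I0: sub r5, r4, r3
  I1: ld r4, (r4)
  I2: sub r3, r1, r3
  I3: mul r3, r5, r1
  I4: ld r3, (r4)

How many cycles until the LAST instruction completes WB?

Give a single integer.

I0 sub r5 <- r4,r3: IF@1 ID@2 stall=0 (-) EX@3 MEM@4 WB@5
I1 ld r4 <- r4: IF@2 ID@3 stall=0 (-) EX@4 MEM@5 WB@6
I2 sub r3 <- r1,r3: IF@3 ID@4 stall=0 (-) EX@5 MEM@6 WB@7
I3 mul r3 <- r5,r1: IF@4 ID@5 stall=0 (-) EX@6 MEM@7 WB@8
I4 ld r3 <- r4: IF@5 ID@6 stall=0 (-) EX@7 MEM@8 WB@9

Answer: 9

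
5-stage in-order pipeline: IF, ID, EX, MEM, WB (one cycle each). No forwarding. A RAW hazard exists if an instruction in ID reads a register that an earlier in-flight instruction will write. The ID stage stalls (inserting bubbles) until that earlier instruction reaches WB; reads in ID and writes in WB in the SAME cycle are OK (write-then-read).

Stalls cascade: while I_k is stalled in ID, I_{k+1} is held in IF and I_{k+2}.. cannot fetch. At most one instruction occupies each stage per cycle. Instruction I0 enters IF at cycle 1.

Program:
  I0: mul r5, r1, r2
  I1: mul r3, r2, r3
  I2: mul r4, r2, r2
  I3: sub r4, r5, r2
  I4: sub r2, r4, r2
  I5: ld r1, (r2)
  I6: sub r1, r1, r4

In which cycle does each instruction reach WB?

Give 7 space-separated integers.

I0 mul r5 <- r1,r2: IF@1 ID@2 stall=0 (-) EX@3 MEM@4 WB@5
I1 mul r3 <- r2,r3: IF@2 ID@3 stall=0 (-) EX@4 MEM@5 WB@6
I2 mul r4 <- r2,r2: IF@3 ID@4 stall=0 (-) EX@5 MEM@6 WB@7
I3 sub r4 <- r5,r2: IF@4 ID@5 stall=0 (-) EX@6 MEM@7 WB@8
I4 sub r2 <- r4,r2: IF@5 ID@6 stall=2 (RAW on I3.r4 (WB@8)) EX@9 MEM@10 WB@11
I5 ld r1 <- r2: IF@6 ID@9 stall=2 (RAW on I4.r2 (WB@11)) EX@12 MEM@13 WB@14
I6 sub r1 <- r1,r4: IF@9 ID@12 stall=2 (RAW on I5.r1 (WB@14)) EX@15 MEM@16 WB@17

Answer: 5 6 7 8 11 14 17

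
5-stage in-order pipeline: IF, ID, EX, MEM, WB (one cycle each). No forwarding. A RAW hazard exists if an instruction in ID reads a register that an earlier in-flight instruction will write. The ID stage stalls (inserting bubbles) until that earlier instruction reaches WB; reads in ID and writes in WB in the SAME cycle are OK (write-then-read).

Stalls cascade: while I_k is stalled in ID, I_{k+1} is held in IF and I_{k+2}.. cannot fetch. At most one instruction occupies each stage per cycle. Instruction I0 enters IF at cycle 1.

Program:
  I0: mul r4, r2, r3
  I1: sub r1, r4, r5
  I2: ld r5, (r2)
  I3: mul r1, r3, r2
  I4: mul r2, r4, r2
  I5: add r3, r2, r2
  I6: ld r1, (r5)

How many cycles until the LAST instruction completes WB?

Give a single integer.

I0 mul r4 <- r2,r3: IF@1 ID@2 stall=0 (-) EX@3 MEM@4 WB@5
I1 sub r1 <- r4,r5: IF@2 ID@3 stall=2 (RAW on I0.r4 (WB@5)) EX@6 MEM@7 WB@8
I2 ld r5 <- r2: IF@3 ID@6 stall=0 (-) EX@7 MEM@8 WB@9
I3 mul r1 <- r3,r2: IF@6 ID@7 stall=0 (-) EX@8 MEM@9 WB@10
I4 mul r2 <- r4,r2: IF@7 ID@8 stall=0 (-) EX@9 MEM@10 WB@11
I5 add r3 <- r2,r2: IF@8 ID@9 stall=2 (RAW on I4.r2 (WB@11)) EX@12 MEM@13 WB@14
I6 ld r1 <- r5: IF@9 ID@12 stall=0 (-) EX@13 MEM@14 WB@15

Answer: 15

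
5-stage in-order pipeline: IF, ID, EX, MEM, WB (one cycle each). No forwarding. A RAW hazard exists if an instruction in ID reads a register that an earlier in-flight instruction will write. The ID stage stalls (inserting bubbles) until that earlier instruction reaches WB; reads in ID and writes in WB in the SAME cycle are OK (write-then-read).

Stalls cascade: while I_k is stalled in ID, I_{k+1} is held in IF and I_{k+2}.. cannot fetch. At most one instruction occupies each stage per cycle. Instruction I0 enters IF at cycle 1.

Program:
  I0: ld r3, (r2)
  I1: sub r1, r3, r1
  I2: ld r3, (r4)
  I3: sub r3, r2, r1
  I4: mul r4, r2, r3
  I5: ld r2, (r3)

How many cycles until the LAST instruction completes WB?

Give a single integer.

Answer: 15

Derivation:
I0 ld r3 <- r2: IF@1 ID@2 stall=0 (-) EX@3 MEM@4 WB@5
I1 sub r1 <- r3,r1: IF@2 ID@3 stall=2 (RAW on I0.r3 (WB@5)) EX@6 MEM@7 WB@8
I2 ld r3 <- r4: IF@3 ID@6 stall=0 (-) EX@7 MEM@8 WB@9
I3 sub r3 <- r2,r1: IF@6 ID@7 stall=1 (RAW on I1.r1 (WB@8)) EX@9 MEM@10 WB@11
I4 mul r4 <- r2,r3: IF@7 ID@9 stall=2 (RAW on I3.r3 (WB@11)) EX@12 MEM@13 WB@14
I5 ld r2 <- r3: IF@9 ID@12 stall=0 (-) EX@13 MEM@14 WB@15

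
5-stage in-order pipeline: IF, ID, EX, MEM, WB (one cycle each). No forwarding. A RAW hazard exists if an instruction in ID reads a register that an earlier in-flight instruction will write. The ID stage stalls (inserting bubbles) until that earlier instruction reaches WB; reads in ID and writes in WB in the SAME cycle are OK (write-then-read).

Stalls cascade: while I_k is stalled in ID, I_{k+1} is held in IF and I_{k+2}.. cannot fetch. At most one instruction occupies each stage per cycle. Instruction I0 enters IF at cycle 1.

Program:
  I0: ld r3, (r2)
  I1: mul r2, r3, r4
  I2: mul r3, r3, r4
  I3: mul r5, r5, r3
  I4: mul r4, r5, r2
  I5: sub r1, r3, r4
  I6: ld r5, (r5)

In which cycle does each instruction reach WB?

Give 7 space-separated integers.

Answer: 5 8 9 12 15 18 19

Derivation:
I0 ld r3 <- r2: IF@1 ID@2 stall=0 (-) EX@3 MEM@4 WB@5
I1 mul r2 <- r3,r4: IF@2 ID@3 stall=2 (RAW on I0.r3 (WB@5)) EX@6 MEM@7 WB@8
I2 mul r3 <- r3,r4: IF@3 ID@6 stall=0 (-) EX@7 MEM@8 WB@9
I3 mul r5 <- r5,r3: IF@6 ID@7 stall=2 (RAW on I2.r3 (WB@9)) EX@10 MEM@11 WB@12
I4 mul r4 <- r5,r2: IF@7 ID@10 stall=2 (RAW on I3.r5 (WB@12)) EX@13 MEM@14 WB@15
I5 sub r1 <- r3,r4: IF@10 ID@13 stall=2 (RAW on I4.r4 (WB@15)) EX@16 MEM@17 WB@18
I6 ld r5 <- r5: IF@13 ID@16 stall=0 (-) EX@17 MEM@18 WB@19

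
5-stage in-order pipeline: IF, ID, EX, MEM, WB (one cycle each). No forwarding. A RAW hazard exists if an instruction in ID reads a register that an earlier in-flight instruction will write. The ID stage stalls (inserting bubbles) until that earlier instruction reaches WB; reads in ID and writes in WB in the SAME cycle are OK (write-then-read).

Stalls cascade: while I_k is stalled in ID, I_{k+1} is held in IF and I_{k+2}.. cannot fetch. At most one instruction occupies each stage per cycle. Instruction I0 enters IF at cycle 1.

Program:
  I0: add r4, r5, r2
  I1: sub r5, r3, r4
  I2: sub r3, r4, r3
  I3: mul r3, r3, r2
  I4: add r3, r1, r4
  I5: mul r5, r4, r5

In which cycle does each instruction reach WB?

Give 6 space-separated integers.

I0 add r4 <- r5,r2: IF@1 ID@2 stall=0 (-) EX@3 MEM@4 WB@5
I1 sub r5 <- r3,r4: IF@2 ID@3 stall=2 (RAW on I0.r4 (WB@5)) EX@6 MEM@7 WB@8
I2 sub r3 <- r4,r3: IF@3 ID@6 stall=0 (-) EX@7 MEM@8 WB@9
I3 mul r3 <- r3,r2: IF@6 ID@7 stall=2 (RAW on I2.r3 (WB@9)) EX@10 MEM@11 WB@12
I4 add r3 <- r1,r4: IF@7 ID@10 stall=0 (-) EX@11 MEM@12 WB@13
I5 mul r5 <- r4,r5: IF@10 ID@11 stall=0 (-) EX@12 MEM@13 WB@14

Answer: 5 8 9 12 13 14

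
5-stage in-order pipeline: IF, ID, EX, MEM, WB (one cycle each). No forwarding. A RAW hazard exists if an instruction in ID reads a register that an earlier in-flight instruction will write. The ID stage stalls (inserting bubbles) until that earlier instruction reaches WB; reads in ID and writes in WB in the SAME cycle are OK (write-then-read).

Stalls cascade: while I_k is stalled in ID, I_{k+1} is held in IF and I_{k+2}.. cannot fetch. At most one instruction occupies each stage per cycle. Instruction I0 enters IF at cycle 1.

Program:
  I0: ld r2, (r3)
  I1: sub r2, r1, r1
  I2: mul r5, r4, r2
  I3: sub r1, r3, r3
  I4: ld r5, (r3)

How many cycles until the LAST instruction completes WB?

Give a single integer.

Answer: 11

Derivation:
I0 ld r2 <- r3: IF@1 ID@2 stall=0 (-) EX@3 MEM@4 WB@5
I1 sub r2 <- r1,r1: IF@2 ID@3 stall=0 (-) EX@4 MEM@5 WB@6
I2 mul r5 <- r4,r2: IF@3 ID@4 stall=2 (RAW on I1.r2 (WB@6)) EX@7 MEM@8 WB@9
I3 sub r1 <- r3,r3: IF@4 ID@7 stall=0 (-) EX@8 MEM@9 WB@10
I4 ld r5 <- r3: IF@7 ID@8 stall=0 (-) EX@9 MEM@10 WB@11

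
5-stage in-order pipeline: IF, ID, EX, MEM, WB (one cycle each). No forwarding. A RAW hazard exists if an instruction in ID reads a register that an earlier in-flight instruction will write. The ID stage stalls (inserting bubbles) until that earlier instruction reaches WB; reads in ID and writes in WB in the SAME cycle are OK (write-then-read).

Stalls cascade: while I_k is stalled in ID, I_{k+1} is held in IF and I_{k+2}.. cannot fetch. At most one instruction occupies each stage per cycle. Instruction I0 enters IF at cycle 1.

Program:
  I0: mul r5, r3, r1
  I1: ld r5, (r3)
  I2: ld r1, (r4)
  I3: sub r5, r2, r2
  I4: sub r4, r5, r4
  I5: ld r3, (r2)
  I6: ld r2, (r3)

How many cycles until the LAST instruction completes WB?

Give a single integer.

I0 mul r5 <- r3,r1: IF@1 ID@2 stall=0 (-) EX@3 MEM@4 WB@5
I1 ld r5 <- r3: IF@2 ID@3 stall=0 (-) EX@4 MEM@5 WB@6
I2 ld r1 <- r4: IF@3 ID@4 stall=0 (-) EX@5 MEM@6 WB@7
I3 sub r5 <- r2,r2: IF@4 ID@5 stall=0 (-) EX@6 MEM@7 WB@8
I4 sub r4 <- r5,r4: IF@5 ID@6 stall=2 (RAW on I3.r5 (WB@8)) EX@9 MEM@10 WB@11
I5 ld r3 <- r2: IF@6 ID@9 stall=0 (-) EX@10 MEM@11 WB@12
I6 ld r2 <- r3: IF@9 ID@10 stall=2 (RAW on I5.r3 (WB@12)) EX@13 MEM@14 WB@15

Answer: 15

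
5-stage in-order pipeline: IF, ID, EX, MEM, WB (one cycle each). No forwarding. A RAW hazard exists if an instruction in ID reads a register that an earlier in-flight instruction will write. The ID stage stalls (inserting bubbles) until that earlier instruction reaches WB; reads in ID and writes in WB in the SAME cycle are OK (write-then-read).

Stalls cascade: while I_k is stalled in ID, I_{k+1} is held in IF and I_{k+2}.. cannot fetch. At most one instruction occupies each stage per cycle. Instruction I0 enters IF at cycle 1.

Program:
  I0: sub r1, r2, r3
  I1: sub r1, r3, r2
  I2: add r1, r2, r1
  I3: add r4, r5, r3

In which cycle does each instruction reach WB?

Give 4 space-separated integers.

I0 sub r1 <- r2,r3: IF@1 ID@2 stall=0 (-) EX@3 MEM@4 WB@5
I1 sub r1 <- r3,r2: IF@2 ID@3 stall=0 (-) EX@4 MEM@5 WB@6
I2 add r1 <- r2,r1: IF@3 ID@4 stall=2 (RAW on I1.r1 (WB@6)) EX@7 MEM@8 WB@9
I3 add r4 <- r5,r3: IF@4 ID@7 stall=0 (-) EX@8 MEM@9 WB@10

Answer: 5 6 9 10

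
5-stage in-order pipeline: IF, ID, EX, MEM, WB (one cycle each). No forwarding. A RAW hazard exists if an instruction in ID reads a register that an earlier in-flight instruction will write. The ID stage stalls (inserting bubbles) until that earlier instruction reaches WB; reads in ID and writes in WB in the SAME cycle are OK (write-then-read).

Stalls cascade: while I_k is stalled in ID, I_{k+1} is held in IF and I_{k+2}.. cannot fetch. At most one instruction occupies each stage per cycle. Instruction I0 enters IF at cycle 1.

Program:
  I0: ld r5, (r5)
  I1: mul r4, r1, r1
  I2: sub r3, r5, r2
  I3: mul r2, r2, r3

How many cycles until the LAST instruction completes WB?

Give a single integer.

I0 ld r5 <- r5: IF@1 ID@2 stall=0 (-) EX@3 MEM@4 WB@5
I1 mul r4 <- r1,r1: IF@2 ID@3 stall=0 (-) EX@4 MEM@5 WB@6
I2 sub r3 <- r5,r2: IF@3 ID@4 stall=1 (RAW on I0.r5 (WB@5)) EX@6 MEM@7 WB@8
I3 mul r2 <- r2,r3: IF@4 ID@6 stall=2 (RAW on I2.r3 (WB@8)) EX@9 MEM@10 WB@11

Answer: 11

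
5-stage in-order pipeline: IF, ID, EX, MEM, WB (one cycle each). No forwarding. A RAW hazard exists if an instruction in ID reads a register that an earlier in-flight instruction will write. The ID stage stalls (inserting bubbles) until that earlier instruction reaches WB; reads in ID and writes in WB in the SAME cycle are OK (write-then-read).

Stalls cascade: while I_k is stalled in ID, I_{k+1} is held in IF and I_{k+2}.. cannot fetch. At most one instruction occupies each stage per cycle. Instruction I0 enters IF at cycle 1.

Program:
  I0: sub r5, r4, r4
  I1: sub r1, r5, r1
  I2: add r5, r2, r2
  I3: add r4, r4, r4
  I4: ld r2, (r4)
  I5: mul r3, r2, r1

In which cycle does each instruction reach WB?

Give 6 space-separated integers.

I0 sub r5 <- r4,r4: IF@1 ID@2 stall=0 (-) EX@3 MEM@4 WB@5
I1 sub r1 <- r5,r1: IF@2 ID@3 stall=2 (RAW on I0.r5 (WB@5)) EX@6 MEM@7 WB@8
I2 add r5 <- r2,r2: IF@3 ID@6 stall=0 (-) EX@7 MEM@8 WB@9
I3 add r4 <- r4,r4: IF@6 ID@7 stall=0 (-) EX@8 MEM@9 WB@10
I4 ld r2 <- r4: IF@7 ID@8 stall=2 (RAW on I3.r4 (WB@10)) EX@11 MEM@12 WB@13
I5 mul r3 <- r2,r1: IF@8 ID@11 stall=2 (RAW on I4.r2 (WB@13)) EX@14 MEM@15 WB@16

Answer: 5 8 9 10 13 16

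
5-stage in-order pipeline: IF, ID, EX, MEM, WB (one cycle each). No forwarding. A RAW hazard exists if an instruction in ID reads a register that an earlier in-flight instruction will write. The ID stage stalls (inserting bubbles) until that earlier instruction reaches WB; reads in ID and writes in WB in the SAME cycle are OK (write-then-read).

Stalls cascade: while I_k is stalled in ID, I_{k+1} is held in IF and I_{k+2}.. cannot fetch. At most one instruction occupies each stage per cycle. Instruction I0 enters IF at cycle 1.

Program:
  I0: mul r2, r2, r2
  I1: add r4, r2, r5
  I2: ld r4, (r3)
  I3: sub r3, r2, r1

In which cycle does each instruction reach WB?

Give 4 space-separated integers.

I0 mul r2 <- r2,r2: IF@1 ID@2 stall=0 (-) EX@3 MEM@4 WB@5
I1 add r4 <- r2,r5: IF@2 ID@3 stall=2 (RAW on I0.r2 (WB@5)) EX@6 MEM@7 WB@8
I2 ld r4 <- r3: IF@3 ID@6 stall=0 (-) EX@7 MEM@8 WB@9
I3 sub r3 <- r2,r1: IF@6 ID@7 stall=0 (-) EX@8 MEM@9 WB@10

Answer: 5 8 9 10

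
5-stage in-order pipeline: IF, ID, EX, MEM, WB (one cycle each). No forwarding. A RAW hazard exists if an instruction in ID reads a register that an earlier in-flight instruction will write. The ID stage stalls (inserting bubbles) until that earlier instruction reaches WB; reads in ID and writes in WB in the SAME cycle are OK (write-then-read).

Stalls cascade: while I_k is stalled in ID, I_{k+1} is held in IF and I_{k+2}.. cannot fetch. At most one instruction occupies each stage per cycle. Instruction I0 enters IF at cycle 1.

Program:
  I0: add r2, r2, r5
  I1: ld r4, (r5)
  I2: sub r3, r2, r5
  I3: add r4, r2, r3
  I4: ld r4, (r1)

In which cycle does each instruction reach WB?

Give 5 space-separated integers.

Answer: 5 6 8 11 12

Derivation:
I0 add r2 <- r2,r5: IF@1 ID@2 stall=0 (-) EX@3 MEM@4 WB@5
I1 ld r4 <- r5: IF@2 ID@3 stall=0 (-) EX@4 MEM@5 WB@6
I2 sub r3 <- r2,r5: IF@3 ID@4 stall=1 (RAW on I0.r2 (WB@5)) EX@6 MEM@7 WB@8
I3 add r4 <- r2,r3: IF@4 ID@6 stall=2 (RAW on I2.r3 (WB@8)) EX@9 MEM@10 WB@11
I4 ld r4 <- r1: IF@6 ID@9 stall=0 (-) EX@10 MEM@11 WB@12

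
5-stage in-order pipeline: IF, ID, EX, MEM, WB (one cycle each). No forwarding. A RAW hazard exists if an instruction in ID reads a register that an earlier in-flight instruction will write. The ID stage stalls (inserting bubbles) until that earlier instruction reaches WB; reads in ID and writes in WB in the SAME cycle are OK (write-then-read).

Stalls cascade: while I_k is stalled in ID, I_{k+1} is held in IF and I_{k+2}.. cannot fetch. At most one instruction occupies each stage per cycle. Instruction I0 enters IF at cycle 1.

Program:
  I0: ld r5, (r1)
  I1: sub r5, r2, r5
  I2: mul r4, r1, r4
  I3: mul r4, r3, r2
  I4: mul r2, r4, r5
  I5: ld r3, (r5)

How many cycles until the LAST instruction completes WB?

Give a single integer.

Answer: 14

Derivation:
I0 ld r5 <- r1: IF@1 ID@2 stall=0 (-) EX@3 MEM@4 WB@5
I1 sub r5 <- r2,r5: IF@2 ID@3 stall=2 (RAW on I0.r5 (WB@5)) EX@6 MEM@7 WB@8
I2 mul r4 <- r1,r4: IF@3 ID@6 stall=0 (-) EX@7 MEM@8 WB@9
I3 mul r4 <- r3,r2: IF@6 ID@7 stall=0 (-) EX@8 MEM@9 WB@10
I4 mul r2 <- r4,r5: IF@7 ID@8 stall=2 (RAW on I3.r4 (WB@10)) EX@11 MEM@12 WB@13
I5 ld r3 <- r5: IF@8 ID@11 stall=0 (-) EX@12 MEM@13 WB@14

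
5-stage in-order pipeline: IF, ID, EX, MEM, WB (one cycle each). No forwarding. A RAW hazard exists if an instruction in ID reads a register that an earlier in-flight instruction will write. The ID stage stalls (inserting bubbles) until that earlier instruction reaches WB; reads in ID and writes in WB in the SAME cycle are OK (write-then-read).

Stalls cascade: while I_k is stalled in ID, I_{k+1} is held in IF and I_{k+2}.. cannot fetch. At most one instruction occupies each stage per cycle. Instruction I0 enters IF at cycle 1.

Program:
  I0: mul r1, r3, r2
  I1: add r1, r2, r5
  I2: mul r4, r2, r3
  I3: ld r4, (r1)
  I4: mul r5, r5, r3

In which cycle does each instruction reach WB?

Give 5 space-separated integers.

I0 mul r1 <- r3,r2: IF@1 ID@2 stall=0 (-) EX@3 MEM@4 WB@5
I1 add r1 <- r2,r5: IF@2 ID@3 stall=0 (-) EX@4 MEM@5 WB@6
I2 mul r4 <- r2,r3: IF@3 ID@4 stall=0 (-) EX@5 MEM@6 WB@7
I3 ld r4 <- r1: IF@4 ID@5 stall=1 (RAW on I1.r1 (WB@6)) EX@7 MEM@8 WB@9
I4 mul r5 <- r5,r3: IF@5 ID@7 stall=0 (-) EX@8 MEM@9 WB@10

Answer: 5 6 7 9 10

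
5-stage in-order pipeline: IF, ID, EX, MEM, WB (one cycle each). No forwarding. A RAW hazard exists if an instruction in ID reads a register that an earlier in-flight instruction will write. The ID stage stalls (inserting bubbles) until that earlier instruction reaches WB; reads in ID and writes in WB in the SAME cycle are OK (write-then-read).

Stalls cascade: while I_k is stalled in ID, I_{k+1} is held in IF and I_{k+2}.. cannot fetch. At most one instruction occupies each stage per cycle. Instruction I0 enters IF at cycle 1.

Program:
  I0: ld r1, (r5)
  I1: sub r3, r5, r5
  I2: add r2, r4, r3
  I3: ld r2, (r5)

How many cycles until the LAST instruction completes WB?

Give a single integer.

Answer: 10

Derivation:
I0 ld r1 <- r5: IF@1 ID@2 stall=0 (-) EX@3 MEM@4 WB@5
I1 sub r3 <- r5,r5: IF@2 ID@3 stall=0 (-) EX@4 MEM@5 WB@6
I2 add r2 <- r4,r3: IF@3 ID@4 stall=2 (RAW on I1.r3 (WB@6)) EX@7 MEM@8 WB@9
I3 ld r2 <- r5: IF@4 ID@7 stall=0 (-) EX@8 MEM@9 WB@10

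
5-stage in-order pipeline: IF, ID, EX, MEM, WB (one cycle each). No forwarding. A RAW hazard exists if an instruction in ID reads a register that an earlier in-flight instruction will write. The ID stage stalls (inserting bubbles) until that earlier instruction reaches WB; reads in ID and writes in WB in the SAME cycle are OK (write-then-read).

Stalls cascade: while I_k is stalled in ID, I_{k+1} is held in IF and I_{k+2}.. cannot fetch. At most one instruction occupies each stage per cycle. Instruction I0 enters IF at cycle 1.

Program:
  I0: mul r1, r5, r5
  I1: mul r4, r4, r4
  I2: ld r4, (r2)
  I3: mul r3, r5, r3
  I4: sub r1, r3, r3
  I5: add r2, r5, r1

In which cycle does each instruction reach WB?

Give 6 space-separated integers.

I0 mul r1 <- r5,r5: IF@1 ID@2 stall=0 (-) EX@3 MEM@4 WB@5
I1 mul r4 <- r4,r4: IF@2 ID@3 stall=0 (-) EX@4 MEM@5 WB@6
I2 ld r4 <- r2: IF@3 ID@4 stall=0 (-) EX@5 MEM@6 WB@7
I3 mul r3 <- r5,r3: IF@4 ID@5 stall=0 (-) EX@6 MEM@7 WB@8
I4 sub r1 <- r3,r3: IF@5 ID@6 stall=2 (RAW on I3.r3 (WB@8)) EX@9 MEM@10 WB@11
I5 add r2 <- r5,r1: IF@6 ID@9 stall=2 (RAW on I4.r1 (WB@11)) EX@12 MEM@13 WB@14

Answer: 5 6 7 8 11 14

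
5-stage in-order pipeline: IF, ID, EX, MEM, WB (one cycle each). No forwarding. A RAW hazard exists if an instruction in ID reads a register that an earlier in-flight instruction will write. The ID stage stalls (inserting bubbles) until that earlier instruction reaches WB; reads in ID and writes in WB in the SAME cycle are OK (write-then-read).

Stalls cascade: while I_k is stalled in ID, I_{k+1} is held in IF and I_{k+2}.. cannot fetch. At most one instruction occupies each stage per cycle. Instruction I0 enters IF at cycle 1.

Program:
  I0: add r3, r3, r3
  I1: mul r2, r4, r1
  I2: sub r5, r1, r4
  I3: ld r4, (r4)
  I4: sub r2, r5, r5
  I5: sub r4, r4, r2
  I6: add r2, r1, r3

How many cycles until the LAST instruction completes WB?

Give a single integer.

Answer: 14

Derivation:
I0 add r3 <- r3,r3: IF@1 ID@2 stall=0 (-) EX@3 MEM@4 WB@5
I1 mul r2 <- r4,r1: IF@2 ID@3 stall=0 (-) EX@4 MEM@5 WB@6
I2 sub r5 <- r1,r4: IF@3 ID@4 stall=0 (-) EX@5 MEM@6 WB@7
I3 ld r4 <- r4: IF@4 ID@5 stall=0 (-) EX@6 MEM@7 WB@8
I4 sub r2 <- r5,r5: IF@5 ID@6 stall=1 (RAW on I2.r5 (WB@7)) EX@8 MEM@9 WB@10
I5 sub r4 <- r4,r2: IF@6 ID@8 stall=2 (RAW on I4.r2 (WB@10)) EX@11 MEM@12 WB@13
I6 add r2 <- r1,r3: IF@8 ID@11 stall=0 (-) EX@12 MEM@13 WB@14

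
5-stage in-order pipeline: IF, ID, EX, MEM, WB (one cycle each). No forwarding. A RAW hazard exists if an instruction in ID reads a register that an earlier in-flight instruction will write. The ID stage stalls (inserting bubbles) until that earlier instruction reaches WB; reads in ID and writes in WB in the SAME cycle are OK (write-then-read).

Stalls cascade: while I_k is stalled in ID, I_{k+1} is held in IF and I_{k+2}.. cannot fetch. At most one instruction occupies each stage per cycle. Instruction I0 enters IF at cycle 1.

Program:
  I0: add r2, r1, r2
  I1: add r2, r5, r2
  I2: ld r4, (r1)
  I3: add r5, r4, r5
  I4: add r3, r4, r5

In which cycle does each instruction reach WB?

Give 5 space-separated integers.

Answer: 5 8 9 12 15

Derivation:
I0 add r2 <- r1,r2: IF@1 ID@2 stall=0 (-) EX@3 MEM@4 WB@5
I1 add r2 <- r5,r2: IF@2 ID@3 stall=2 (RAW on I0.r2 (WB@5)) EX@6 MEM@7 WB@8
I2 ld r4 <- r1: IF@3 ID@6 stall=0 (-) EX@7 MEM@8 WB@9
I3 add r5 <- r4,r5: IF@6 ID@7 stall=2 (RAW on I2.r4 (WB@9)) EX@10 MEM@11 WB@12
I4 add r3 <- r4,r5: IF@7 ID@10 stall=2 (RAW on I3.r5 (WB@12)) EX@13 MEM@14 WB@15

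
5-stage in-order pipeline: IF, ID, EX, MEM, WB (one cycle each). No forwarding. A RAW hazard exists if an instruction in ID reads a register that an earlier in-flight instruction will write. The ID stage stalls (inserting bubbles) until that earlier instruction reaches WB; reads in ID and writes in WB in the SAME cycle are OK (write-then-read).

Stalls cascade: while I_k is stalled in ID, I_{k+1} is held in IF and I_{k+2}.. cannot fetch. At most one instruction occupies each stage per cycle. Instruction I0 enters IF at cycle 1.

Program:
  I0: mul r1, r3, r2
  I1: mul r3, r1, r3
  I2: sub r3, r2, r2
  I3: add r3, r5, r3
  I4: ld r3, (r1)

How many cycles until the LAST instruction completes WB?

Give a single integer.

Answer: 13

Derivation:
I0 mul r1 <- r3,r2: IF@1 ID@2 stall=0 (-) EX@3 MEM@4 WB@5
I1 mul r3 <- r1,r3: IF@2 ID@3 stall=2 (RAW on I0.r1 (WB@5)) EX@6 MEM@7 WB@8
I2 sub r3 <- r2,r2: IF@3 ID@6 stall=0 (-) EX@7 MEM@8 WB@9
I3 add r3 <- r5,r3: IF@6 ID@7 stall=2 (RAW on I2.r3 (WB@9)) EX@10 MEM@11 WB@12
I4 ld r3 <- r1: IF@7 ID@10 stall=0 (-) EX@11 MEM@12 WB@13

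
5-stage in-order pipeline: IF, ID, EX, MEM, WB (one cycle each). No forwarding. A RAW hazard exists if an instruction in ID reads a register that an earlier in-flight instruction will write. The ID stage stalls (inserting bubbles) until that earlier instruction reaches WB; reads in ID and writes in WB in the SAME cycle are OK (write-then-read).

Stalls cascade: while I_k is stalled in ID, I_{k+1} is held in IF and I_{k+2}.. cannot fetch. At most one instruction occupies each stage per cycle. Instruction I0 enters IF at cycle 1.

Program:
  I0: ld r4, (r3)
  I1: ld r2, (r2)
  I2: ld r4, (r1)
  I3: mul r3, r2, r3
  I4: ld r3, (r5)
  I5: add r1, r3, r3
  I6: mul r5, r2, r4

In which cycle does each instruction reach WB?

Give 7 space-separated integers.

I0 ld r4 <- r3: IF@1 ID@2 stall=0 (-) EX@3 MEM@4 WB@5
I1 ld r2 <- r2: IF@2 ID@3 stall=0 (-) EX@4 MEM@5 WB@6
I2 ld r4 <- r1: IF@3 ID@4 stall=0 (-) EX@5 MEM@6 WB@7
I3 mul r3 <- r2,r3: IF@4 ID@5 stall=1 (RAW on I1.r2 (WB@6)) EX@7 MEM@8 WB@9
I4 ld r3 <- r5: IF@5 ID@7 stall=0 (-) EX@8 MEM@9 WB@10
I5 add r1 <- r3,r3: IF@7 ID@8 stall=2 (RAW on I4.r3 (WB@10)) EX@11 MEM@12 WB@13
I6 mul r5 <- r2,r4: IF@8 ID@11 stall=0 (-) EX@12 MEM@13 WB@14

Answer: 5 6 7 9 10 13 14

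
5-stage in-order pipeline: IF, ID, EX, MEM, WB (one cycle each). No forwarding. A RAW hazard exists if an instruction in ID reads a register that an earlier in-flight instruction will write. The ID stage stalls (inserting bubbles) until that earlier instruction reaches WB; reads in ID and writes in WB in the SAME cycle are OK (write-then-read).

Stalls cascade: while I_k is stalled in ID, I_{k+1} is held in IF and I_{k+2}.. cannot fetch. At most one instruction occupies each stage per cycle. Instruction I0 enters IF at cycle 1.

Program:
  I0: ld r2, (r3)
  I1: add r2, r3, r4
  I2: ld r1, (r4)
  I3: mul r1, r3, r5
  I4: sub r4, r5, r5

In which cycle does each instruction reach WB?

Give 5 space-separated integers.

I0 ld r2 <- r3: IF@1 ID@2 stall=0 (-) EX@3 MEM@4 WB@5
I1 add r2 <- r3,r4: IF@2 ID@3 stall=0 (-) EX@4 MEM@5 WB@6
I2 ld r1 <- r4: IF@3 ID@4 stall=0 (-) EX@5 MEM@6 WB@7
I3 mul r1 <- r3,r5: IF@4 ID@5 stall=0 (-) EX@6 MEM@7 WB@8
I4 sub r4 <- r5,r5: IF@5 ID@6 stall=0 (-) EX@7 MEM@8 WB@9

Answer: 5 6 7 8 9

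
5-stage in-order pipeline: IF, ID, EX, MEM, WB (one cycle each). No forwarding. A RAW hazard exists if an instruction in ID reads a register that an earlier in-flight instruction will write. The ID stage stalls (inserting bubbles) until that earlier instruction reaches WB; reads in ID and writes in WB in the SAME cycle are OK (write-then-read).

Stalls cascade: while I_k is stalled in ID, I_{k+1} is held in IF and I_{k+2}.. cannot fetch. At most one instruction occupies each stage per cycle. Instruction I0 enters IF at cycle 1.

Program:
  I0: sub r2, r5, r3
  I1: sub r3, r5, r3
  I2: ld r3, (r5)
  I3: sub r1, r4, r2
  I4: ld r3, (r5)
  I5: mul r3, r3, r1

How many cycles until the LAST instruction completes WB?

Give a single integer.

I0 sub r2 <- r5,r3: IF@1 ID@2 stall=0 (-) EX@3 MEM@4 WB@5
I1 sub r3 <- r5,r3: IF@2 ID@3 stall=0 (-) EX@4 MEM@5 WB@6
I2 ld r3 <- r5: IF@3 ID@4 stall=0 (-) EX@5 MEM@6 WB@7
I3 sub r1 <- r4,r2: IF@4 ID@5 stall=0 (-) EX@6 MEM@7 WB@8
I4 ld r3 <- r5: IF@5 ID@6 stall=0 (-) EX@7 MEM@8 WB@9
I5 mul r3 <- r3,r1: IF@6 ID@7 stall=2 (RAW on I4.r3 (WB@9)) EX@10 MEM@11 WB@12

Answer: 12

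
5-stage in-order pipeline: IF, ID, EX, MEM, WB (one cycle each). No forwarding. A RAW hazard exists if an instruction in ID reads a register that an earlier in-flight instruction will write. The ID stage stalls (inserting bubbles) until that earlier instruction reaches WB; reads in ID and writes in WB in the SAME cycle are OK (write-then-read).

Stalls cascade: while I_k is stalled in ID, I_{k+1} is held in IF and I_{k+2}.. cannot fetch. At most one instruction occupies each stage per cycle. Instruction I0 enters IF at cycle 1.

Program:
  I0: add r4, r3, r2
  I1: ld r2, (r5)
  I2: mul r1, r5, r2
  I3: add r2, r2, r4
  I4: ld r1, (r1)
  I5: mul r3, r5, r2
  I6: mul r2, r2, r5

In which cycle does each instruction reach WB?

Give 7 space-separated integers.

Answer: 5 6 9 10 12 13 14

Derivation:
I0 add r4 <- r3,r2: IF@1 ID@2 stall=0 (-) EX@3 MEM@4 WB@5
I1 ld r2 <- r5: IF@2 ID@3 stall=0 (-) EX@4 MEM@5 WB@6
I2 mul r1 <- r5,r2: IF@3 ID@4 stall=2 (RAW on I1.r2 (WB@6)) EX@7 MEM@8 WB@9
I3 add r2 <- r2,r4: IF@4 ID@7 stall=0 (-) EX@8 MEM@9 WB@10
I4 ld r1 <- r1: IF@7 ID@8 stall=1 (RAW on I2.r1 (WB@9)) EX@10 MEM@11 WB@12
I5 mul r3 <- r5,r2: IF@8 ID@10 stall=0 (-) EX@11 MEM@12 WB@13
I6 mul r2 <- r2,r5: IF@10 ID@11 stall=0 (-) EX@12 MEM@13 WB@14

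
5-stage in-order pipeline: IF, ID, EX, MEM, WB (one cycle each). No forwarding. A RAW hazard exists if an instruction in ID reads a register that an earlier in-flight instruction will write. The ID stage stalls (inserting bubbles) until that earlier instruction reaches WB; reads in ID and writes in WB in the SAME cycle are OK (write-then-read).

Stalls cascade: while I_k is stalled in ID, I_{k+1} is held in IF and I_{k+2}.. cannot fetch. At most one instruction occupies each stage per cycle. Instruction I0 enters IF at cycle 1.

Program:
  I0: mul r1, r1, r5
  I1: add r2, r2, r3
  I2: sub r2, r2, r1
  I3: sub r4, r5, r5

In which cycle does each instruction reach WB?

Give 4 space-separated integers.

Answer: 5 6 9 10

Derivation:
I0 mul r1 <- r1,r5: IF@1 ID@2 stall=0 (-) EX@3 MEM@4 WB@5
I1 add r2 <- r2,r3: IF@2 ID@3 stall=0 (-) EX@4 MEM@5 WB@6
I2 sub r2 <- r2,r1: IF@3 ID@4 stall=2 (RAW on I1.r2 (WB@6)) EX@7 MEM@8 WB@9
I3 sub r4 <- r5,r5: IF@4 ID@7 stall=0 (-) EX@8 MEM@9 WB@10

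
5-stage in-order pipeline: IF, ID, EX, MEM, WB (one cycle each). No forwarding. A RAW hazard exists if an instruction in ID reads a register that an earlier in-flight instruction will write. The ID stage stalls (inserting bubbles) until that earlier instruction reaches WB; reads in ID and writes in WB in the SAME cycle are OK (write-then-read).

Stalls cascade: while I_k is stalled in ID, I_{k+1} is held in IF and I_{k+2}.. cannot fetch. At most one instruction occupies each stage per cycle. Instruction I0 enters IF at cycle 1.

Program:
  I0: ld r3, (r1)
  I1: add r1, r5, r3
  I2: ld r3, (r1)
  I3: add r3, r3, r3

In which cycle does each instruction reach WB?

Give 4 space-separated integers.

I0 ld r3 <- r1: IF@1 ID@2 stall=0 (-) EX@3 MEM@4 WB@5
I1 add r1 <- r5,r3: IF@2 ID@3 stall=2 (RAW on I0.r3 (WB@5)) EX@6 MEM@7 WB@8
I2 ld r3 <- r1: IF@3 ID@6 stall=2 (RAW on I1.r1 (WB@8)) EX@9 MEM@10 WB@11
I3 add r3 <- r3,r3: IF@6 ID@9 stall=2 (RAW on I2.r3 (WB@11)) EX@12 MEM@13 WB@14

Answer: 5 8 11 14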